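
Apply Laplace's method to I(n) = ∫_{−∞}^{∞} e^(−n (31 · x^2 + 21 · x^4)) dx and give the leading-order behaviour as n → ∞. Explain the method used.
I(n) ~ sqrt(π/(31n))

φ(x) = 31 · x^2 + 21 · x^4 has its unique global minimum at x* = 0 (since φ'(x) = 62x + 84x^3 = 0 only at x = 0 for real x with both coefficients positive, and φ → ∞ as |x| → ∞). At x* = 0, φ(0) = 0 and φ''(0) = 62. Laplace's method then gives
  I(n) ~ sqrt(2π / (n · φ''(0))) · e^(−n φ(0)) = sqrt(2π / (62n)) = sqrt(π/(31n)).
The 21 · x^4 term contributes only at subleading order (an O(1/n) relative correction).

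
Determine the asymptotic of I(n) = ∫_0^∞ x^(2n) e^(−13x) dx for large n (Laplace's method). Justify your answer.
I(n) ~ (sqrt(2π·2n) / 13) · (2n/(13e))^(2n)

Write the integrand as exp(2n ln x − 13x) and set f(x) = 2n ln x − 13x. Then f'(x) = 2n/x − 13 = 0 at x* = 2n/13, and f''(x*) = −2n/x*^2 = −13^2/(2n). Laplace's method (interior maximum) gives
  I(n) ~ e^(f(x*)) · sqrt(2π / |f''(x*)|)
        = exp(2n ln(2n/13) − 2n) · sqrt(2π · 2n / 13^2)
        = (2n/13)^(2n) e^(−2n) · sqrt(2π·2n) / 13
        = (sqrt(2π·2n) / 13) · (2n/(13e))^(2n).
This matches Γ(2n+1)/13^(2n+1) with Stirling applied to Γ.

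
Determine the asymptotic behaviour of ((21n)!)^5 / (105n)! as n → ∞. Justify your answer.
((21n)!)^5/(105n)! ~ ((2π·21n)^(4/2) / sqrt(5)) · 5^(−5·21n)  →  0

Write N = 21n. Stirling: N! ~ sqrt(2π N)(N/e)^N and (5N)! ~ sqrt(2π·5N)·(5N/e)^(5N).
  (N!)^5/(5N)! ~ (2π N)^(5/2) (N/e)^(5N) / [sqrt(2π·5N) (5N/e)^(5N)]
     = (2π N)^(5/2) / sqrt(2π·5N) · (N/(5N))^(5N)
     = (2π N)^((5−1)/2) / sqrt(5) · 5^(−5N).
Since 5^5 > 1, the factor 5^(−5N) decays exponentially, so the ratio → 0. Substituting N = 21n gives the stated form.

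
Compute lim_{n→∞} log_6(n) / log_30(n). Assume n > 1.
lim = ln(30) / ln(6) = log_6(30)

Change of base: log_6(n) = ln n / ln 6 and log_30(n) = ln n / ln 30. The ratio is (ln n / ln 6) · (ln 30 / ln n) = ln 30 / ln 6, a constant independent of n. So the limit is ln 30 / ln 6 = log_6(30).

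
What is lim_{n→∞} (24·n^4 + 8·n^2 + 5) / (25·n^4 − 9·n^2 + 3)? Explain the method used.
lim = 24/25

For large n the leading n^4 terms dominate both numerator and denominator. Dividing top and bottom by n^4, every other term tends to 0, leaving 24/25.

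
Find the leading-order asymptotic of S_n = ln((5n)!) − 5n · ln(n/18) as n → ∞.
S_n ~ 5n · (ln 90 − 1) + O(ln n)

Stirling: ln((5n)!) = 5n ln(5n) − 5n + O(ln n).
  S_n = 5n ln(5n) − 5n − 5n ln(n/18) + O(ln n)
      = 5n ln(5n) − 5n ln n + 5n ln 18 − 5n + O(ln n)
      = 5n ln 5 + 5n ln 18 − 5n + O(ln n)
      = 5n (ln 90 − 1) + O(ln n).
Numerically ln(90) − 1 ≈ 3.4998.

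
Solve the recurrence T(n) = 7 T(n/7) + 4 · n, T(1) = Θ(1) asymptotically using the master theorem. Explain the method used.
T(n) = Θ(n log n)

log_7 7 = 1, and f(n) = 4 · n = Θ(n^(log_7 7)). This is Case 2 of the master theorem: T(n) = Θ(f(n) · log n) = Θ(n log n).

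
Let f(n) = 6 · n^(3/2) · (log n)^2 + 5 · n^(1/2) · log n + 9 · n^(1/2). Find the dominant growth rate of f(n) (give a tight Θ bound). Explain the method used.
f(n) ∈ Θ(n^(3/2) · (log n)^2)

Compare the terms by growth order. For large n, n^a · (log n)^b dominates n^a' · (log n)^b' iff a > a', or (a = a' and b > b'). Ranking the 3 terms shows the dominant one is 6 · n^(3/2) · (log n)^2. Hence f(n) ∈ Θ(n^(3/2) · (log n)^2).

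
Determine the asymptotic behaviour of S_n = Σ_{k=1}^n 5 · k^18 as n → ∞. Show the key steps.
S_n ~ 5 · n^19 / 19

By integral comparison (Euler-Maclaurin), Σ_{k=1}^n 5 · k^18 = 5 · ∫_0^n x^18 dx + O(n^18) = 5 · n^19/19 + O(n^18). (Equivalently, Faulhaber's formula gives the same leading term.)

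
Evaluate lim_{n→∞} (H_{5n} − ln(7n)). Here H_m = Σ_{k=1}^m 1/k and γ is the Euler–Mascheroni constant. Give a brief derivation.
lim = ln(5/7) + γ

By Euler-Maclaurin, H_m = ln m + γ + O(1/m). So
  H_{5n} − ln(7n) = ln(5n) + γ − ln(7n) + O(1/n)
                       = ln(5/7) + γ + O(1/n).
Hence the limit is ln(5/7) + γ.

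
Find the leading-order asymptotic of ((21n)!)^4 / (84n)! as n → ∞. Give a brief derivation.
((21n)!)^4/(84n)! ~ ((2π·21n)^(3/2) / 2) · 4^(−4·21n)  →  0

Write N = 21n. Stirling: N! ~ sqrt(2π N)(N/e)^N and (4N)! ~ sqrt(2π·4N)·(4N/e)^(4N).
  (N!)^4/(4N)! ~ (2π N)^(4/2) (N/e)^(4N) / [sqrt(2π·4N) (4N/e)^(4N)]
     = (2π N)^(4/2) / sqrt(2π·4N) · (N/(4N))^(4N)
     = (2π N)^((4−1)/2) / 2 · 4^(−4N).
Since 4^4 > 1, the factor 4^(−4N) decays exponentially, so the ratio → 0. Substituting N = 21n gives the stated form.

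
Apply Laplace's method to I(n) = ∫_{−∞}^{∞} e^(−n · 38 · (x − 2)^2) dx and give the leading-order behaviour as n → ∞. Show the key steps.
I(n) = sqrt(π/(38n))

Here φ(x) = 38 · (x − 2)^2 has its unique minimum at x* = 2 with φ(x*) = 0 and φ''(x*) = 76. Laplace's method gives
  I(n) ~ e^(−n φ(x*)) · sqrt(2π / (n · φ''(x*))) = sqrt(2π / (76n)) = sqrt(π/(38n)).
This is exact: substituting u = (x − 2)·sqrt(38n) gives I(n) = (1/sqrt(38n)) ∫_{−∞}^{∞} e^(−u^2) du = sqrt(π/(38n)).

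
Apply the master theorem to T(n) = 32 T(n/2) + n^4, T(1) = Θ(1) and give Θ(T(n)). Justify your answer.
T(n) = Θ(n^5)

Master theorem: compare f(n) = n^4 to n^(log_2 32) where log_2 32 = 5. Since 4 < log_2 32, we have f(n) = O(n^(log_2 32 − ε)) for some ε > 0 — Case 1. Hence T(n) = Θ(n^(log_2 32)) = Θ(n^5).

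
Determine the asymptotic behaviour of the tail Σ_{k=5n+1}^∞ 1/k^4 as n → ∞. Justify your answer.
Σ_{k>5n} 1/k^4 ~ 1/(3 · (5n)^3)

Compare to the integral: ∫_{5n}^∞ x^(−4) dx = [−x^(−3)/3]_{5n}^∞ = 1/((4−1)·(5n)^3). Euler-Maclaurin then gives
  Σ_{k>5n} 1/k^4 = ∫_{5n}^∞ dx/x^4 − 1/(2·(5n)^4) + O(1/(5n)^5).
(Equivalently this is ζ(4) − Σ_{k≤5n} 1/k^4.)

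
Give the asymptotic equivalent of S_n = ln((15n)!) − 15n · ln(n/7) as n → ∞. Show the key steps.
S_n ~ 15n · (ln 105 − 1) + O(ln n)

Stirling: ln((15n)!) = 15n ln(15n) − 15n + O(ln n).
  S_n = 15n ln(15n) − 15n − 15n ln(n/7) + O(ln n)
      = 15n ln(15n) − 15n ln n + 15n ln 7 − 15n + O(ln n)
      = 15n ln 15 + 15n ln 7 − 15n + O(ln n)
      = 15n (ln 105 − 1) + O(ln n).
Numerically ln(105) − 1 ≈ 3.6540.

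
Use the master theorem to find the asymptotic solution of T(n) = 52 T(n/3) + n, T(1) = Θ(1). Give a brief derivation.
T(n) = Θ(n^(log_3 52))

Master theorem: compare f(n) = n to n^(log_3 52) where log_3 52 ≈ 3.597. Since 1 < log_3 52, we have f(n) = O(n^(log_3 52 − ε)) for some ε > 0 — Case 1. Hence T(n) = Θ(n^(log_3 52)).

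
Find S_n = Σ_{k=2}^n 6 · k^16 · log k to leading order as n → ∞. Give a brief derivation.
S_n ~ 6 · n^17 log n / 17 − 6 · n^17 / 289

By integral comparison, S_n = ∫_1^n 6 · x^16 · log x dx + O(n^16 · log n). For the integral, ∫ x^16 log x dx = n^17 log n / 17 − n^17/289 (integration by parts). Hence S_n ~ 6 · n^17 log n / 17 − 6 · n^17 / 289.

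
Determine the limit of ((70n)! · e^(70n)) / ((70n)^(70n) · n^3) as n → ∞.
lim = 0

Stirling: (70n)! ~ sqrt(2π·70n) · (70n/e)^(70n). Hence
  (70n)! · e^(70n) / (70n)^(70n) ~ sqrt(2π·70n).
Dividing by n^3: sqrt(2π·70n) / n^3 = sqrt(2π·70) · n^((1−6)/2), so the expression behaves like sqrt(2π·70) · n^((1−6)/2) → 0.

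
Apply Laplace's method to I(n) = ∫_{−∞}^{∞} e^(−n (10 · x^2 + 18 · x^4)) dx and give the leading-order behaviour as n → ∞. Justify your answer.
I(n) ~ sqrt(π/(10n))

φ(x) = 10 · x^2 + 18 · x^4 has its unique global minimum at x* = 0 (since φ'(x) = 20x + 72x^3 = 0 only at x = 0 for real x with both coefficients positive, and φ → ∞ as |x| → ∞). At x* = 0, φ(0) = 0 and φ''(0) = 20. Laplace's method then gives
  I(n) ~ sqrt(2π / (n · φ''(0))) · e^(−n φ(0)) = sqrt(2π / (20n)) = sqrt(π/(10n)).
The 18 · x^4 term contributes only at subleading order (an O(1/n) relative correction).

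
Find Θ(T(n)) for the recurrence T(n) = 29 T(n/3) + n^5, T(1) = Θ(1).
T(n) = Θ(n^5)

log_3 29 ≈ 3.065. f(n) = n^5 dominates n^(log_3 29) since 5 > 3.065, and the regularity condition a·f(n/b) = 29·(n/3)^5 = (29/243)·n^5 ≤ c·f(n) holds with c = 29/243 ≈ 0.119 < 1. So this is Case 3: T(n) = Θ(f(n)) = Θ(n^5).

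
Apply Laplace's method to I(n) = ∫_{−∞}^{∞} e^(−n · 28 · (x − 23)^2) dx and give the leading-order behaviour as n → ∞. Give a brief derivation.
I(n) = sqrt(π/(28n))

Here φ(x) = 28 · (x − 23)^2 has its unique minimum at x* = 23 with φ(x*) = 0 and φ''(x*) = 56. Laplace's method gives
  I(n) ~ e^(−n φ(x*)) · sqrt(2π / (n · φ''(x*))) = sqrt(2π / (56n)) = sqrt(π/(28n)).
This is exact: substituting u = (x − 23)·sqrt(28n) gives I(n) = (1/sqrt(28n)) ∫_{−∞}^{∞} e^(−u^2) du = sqrt(π/(28n)).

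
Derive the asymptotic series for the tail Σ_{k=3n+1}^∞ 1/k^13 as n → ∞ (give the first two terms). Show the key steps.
Σ_{k>3n} 1/k^13 = 1/(12 · (3n)^12) − 1/(2 · (3n)^13) + O(1/(3n)^14)

Compare to the integral: ∫_{3n}^∞ x^(−13) dx = [−x^(−12)/12]_{3n}^∞ = 1/((13−1)·(3n)^12). The Euler-Maclaurin correction adds −f(3n)/2 = −1/(2·(3n)^13). Euler-Maclaurin then gives
  Σ_{k>3n} 1/k^13 = ∫_{3n}^∞ dx/x^13 − 1/(2·(3n)^13) + O(1/(3n)^14).
(Equivalently this is ζ(13) − Σ_{k≤3n} 1/k^13.)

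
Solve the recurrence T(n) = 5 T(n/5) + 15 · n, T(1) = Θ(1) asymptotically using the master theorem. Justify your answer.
T(n) = Θ(n log n)

log_5 5 = 1, and f(n) = 15 · n = Θ(n^(log_5 5)). This is Case 2 of the master theorem: T(n) = Θ(f(n) · log n) = Θ(n log n).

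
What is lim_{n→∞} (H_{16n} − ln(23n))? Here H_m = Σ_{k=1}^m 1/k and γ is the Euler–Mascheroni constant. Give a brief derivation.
lim = ln(16/23) + γ

By Euler-Maclaurin, H_m = ln m + γ + O(1/m). So
  H_{16n} − ln(23n) = ln(16n) + γ − ln(23n) + O(1/n)
                       = ln(16/23) + γ + O(1/n).
Hence the limit is ln(16/23) + γ.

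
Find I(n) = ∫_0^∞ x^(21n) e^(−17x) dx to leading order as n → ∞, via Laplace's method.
I(n) ~ (sqrt(2π·21n) / 17) · (21n/(17e))^(21n)

Write the integrand as exp(21n ln x − 17x) and set f(x) = 21n ln x − 17x. Then f'(x) = 21n/x − 17 = 0 at x* = 21n/17, and f''(x*) = −21n/x*^2 = −17^2/(21n). Laplace's method (interior maximum) gives
  I(n) ~ e^(f(x*)) · sqrt(2π / |f''(x*)|)
        = exp(21n ln(21n/17) − 21n) · sqrt(2π · 21n / 17^2)
        = (21n/17)^(21n) e^(−21n) · sqrt(2π·21n) / 17
        = (sqrt(2π·21n) / 17) · (21n/(17e))^(21n).
This matches Γ(21n+1)/17^(21n+1) with Stirling applied to Γ.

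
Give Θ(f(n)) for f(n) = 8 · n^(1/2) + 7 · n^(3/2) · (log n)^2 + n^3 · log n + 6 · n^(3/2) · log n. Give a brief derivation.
f(n) ∈ Θ(n^3 · log n)

Compare the terms by growth order. For large n, n^a · (log n)^b dominates n^a' · (log n)^b' iff a > a', or (a = a' and b > b'). Ranking the 4 terms shows the dominant one is n^3 · log n. Hence f(n) ∈ Θ(n^3 · log n).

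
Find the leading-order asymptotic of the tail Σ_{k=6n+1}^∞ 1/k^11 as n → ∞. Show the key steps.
Σ_{k>6n} 1/k^11 ~ 1/(10 · (6n)^10)

Compare to the integral: ∫_{6n}^∞ x^(−11) dx = [−x^(−10)/10]_{6n}^∞ = 1/((11−1)·(6n)^10). Euler-Maclaurin then gives
  Σ_{k>6n} 1/k^11 = ∫_{6n}^∞ dx/x^11 − 1/(2·(6n)^11) + O(1/(6n)^12).
(Equivalently this is ζ(11) − Σ_{k≤6n} 1/k^11.)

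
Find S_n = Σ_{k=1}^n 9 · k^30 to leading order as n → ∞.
S_n ~ 9 · n^31 / 31

By integral comparison (Euler-Maclaurin), Σ_{k=1}^n 9 · k^30 = 9 · ∫_0^n x^30 dx + O(n^30) = 9 · n^31/31 + O(n^30). (Equivalently, Faulhaber's formula gives the same leading term.)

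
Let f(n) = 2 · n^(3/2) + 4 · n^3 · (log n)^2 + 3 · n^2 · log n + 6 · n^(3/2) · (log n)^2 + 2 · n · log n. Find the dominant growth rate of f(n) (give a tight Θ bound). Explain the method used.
f(n) ∈ Θ(n^3 · (log n)^2)

Compare the terms by growth order. For large n, n^a · (log n)^b dominates n^a' · (log n)^b' iff a > a', or (a = a' and b > b'). Ranking the 5 terms shows the dominant one is 4 · n^3 · (log n)^2. Hence f(n) ∈ Θ(n^3 · (log n)^2).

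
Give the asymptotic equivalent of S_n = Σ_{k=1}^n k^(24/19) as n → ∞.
S_n ~ (19/43) · n^(43/19)

Integral comparison: Σ_{k=1}^n k^(24/19) = ∫_0^n x^(24/19) dx + O(n^(24/19)). The integral is n^(1 + 24/19) / (1 + 24/19) = n^((24+19)/19) / ((24+19)/19) = (19/43) · n^(43/19).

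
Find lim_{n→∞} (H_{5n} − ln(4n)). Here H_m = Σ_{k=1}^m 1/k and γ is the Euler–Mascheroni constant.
lim = ln(5/4) + γ

By Euler-Maclaurin, H_m = ln m + γ + O(1/m). So
  H_{5n} − ln(4n) = ln(5n) + γ − ln(4n) + O(1/n)
                       = ln(5/4) + γ + O(1/n).
Hence the limit is ln(5/4) + γ.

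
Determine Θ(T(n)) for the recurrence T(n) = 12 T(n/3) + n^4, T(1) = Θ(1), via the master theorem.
T(n) = Θ(n^4)

log_3 12 ≈ 2.262. f(n) = n^4 dominates n^(log_3 12) since 4 > 2.262, and the regularity condition a·f(n/b) = 12·(n/3)^4 = (12/81)·n^4 ≤ c·f(n) holds with c = 12/81 ≈ 0.148 < 1. So this is Case 3: T(n) = Θ(f(n)) = Θ(n^4).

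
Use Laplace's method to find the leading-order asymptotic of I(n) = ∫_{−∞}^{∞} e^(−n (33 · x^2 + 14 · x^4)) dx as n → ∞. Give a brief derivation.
I(n) ~ sqrt(π/(33n))

φ(x) = 33 · x^2 + 14 · x^4 has its unique global minimum at x* = 0 (since φ'(x) = 66x + 56x^3 = 0 only at x = 0 for real x with both coefficients positive, and φ → ∞ as |x| → ∞). At x* = 0, φ(0) = 0 and φ''(0) = 66. Laplace's method then gives
  I(n) ~ sqrt(2π / (n · φ''(0))) · e^(−n φ(0)) = sqrt(2π / (66n)) = sqrt(π/(33n)).
The 14 · x^4 term contributes only at subleading order (an O(1/n) relative correction).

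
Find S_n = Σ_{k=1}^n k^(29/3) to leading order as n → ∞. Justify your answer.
S_n ~ (3/32) · n^(32/3)

Integral comparison: Σ_{k=1}^n k^(29/3) = ∫_0^n x^(29/3) dx + O(n^(29/3)). The integral is n^(1 + 29/3) / (1 + 29/3) = n^((29+3)/3) / ((29+3)/3) = (3/32) · n^(32/3).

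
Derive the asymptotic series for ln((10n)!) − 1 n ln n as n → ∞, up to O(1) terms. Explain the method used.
ln((10n)!) − 1 n ln n = 9 n ln n + 10(ln 10 − 1) n + (1/2) ln(2π·10n) + O(1/n)

Stirling: ln((10n)!) = 10n ln(10n) − 10n + (1/2) ln(2π·10n) + O(1/n).
Expand 10n ln(10n) = 10n (ln n + ln 10) = 10n ln n + 10n ln 10.
Subtract 1n ln n: leading term is (10 − 1) n ln n = 9 n ln n. The next term is 10n ln 10 − 10n = 10(ln 10 − 1) n. Then the (1/2) ln(2π·10n) correction.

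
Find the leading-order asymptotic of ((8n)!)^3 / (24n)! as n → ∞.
((8n)!)^3/(24n)! ~ ((2π·8n)^(2/2) / sqrt(3)) · 3^(−3·8n)  →  0

Write N = 8n. Stirling: N! ~ sqrt(2π N)(N/e)^N and (3N)! ~ sqrt(2π·3N)·(3N/e)^(3N).
  (N!)^3/(3N)! ~ (2π N)^(3/2) (N/e)^(3N) / [sqrt(2π·3N) (3N/e)^(3N)]
     = (2π N)^(3/2) / sqrt(2π·3N) · (N/(3N))^(3N)
     = (2π N)^((3−1)/2) / sqrt(3) · 3^(−3N).
Since 3^3 > 1, the factor 3^(−3N) decays exponentially, so the ratio → 0. Substituting N = 8n gives the stated form.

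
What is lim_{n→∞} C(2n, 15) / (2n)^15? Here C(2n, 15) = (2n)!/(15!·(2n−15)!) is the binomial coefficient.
lim = 1/15! = 1/1307674368000

With N = 2n → ∞: C(N, 15) / N^15 = [N(N−1)…(N−14)] / (15! · N^15) = (1/15!) · 1 · (1 − 1/(2n)) · … · (1 − 14/(2n)). Each factor → 1 as N → ∞, so the limit is 1/15! = 1/1307674368000.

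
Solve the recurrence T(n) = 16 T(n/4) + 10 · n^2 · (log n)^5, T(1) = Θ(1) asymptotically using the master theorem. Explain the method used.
T(n) = Θ(n^2 · (log n)^6)

Here log_4 16 = 2 and f(n) = 10 · n^2 · (log n)^5 = Θ(n^(log_4 16) · (log n)^5). This is the extended Case 2 of the master theorem (f matches the critical exponent up to log factors), giving T(n) = Θ(n^(log_4 16) · (log n)^(5+1)) = Θ(n^2 · (log n)^6).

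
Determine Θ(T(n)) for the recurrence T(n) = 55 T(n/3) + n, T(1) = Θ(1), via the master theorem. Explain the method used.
T(n) = Θ(n^(log_3 55))

Master theorem: compare f(n) = n to n^(log_3 55) where log_3 55 ≈ 3.648. Since 1 < log_3 55, we have f(n) = O(n^(log_3 55 − ε)) for some ε > 0 — Case 1. Hence T(n) = Θ(n^(log_3 55)).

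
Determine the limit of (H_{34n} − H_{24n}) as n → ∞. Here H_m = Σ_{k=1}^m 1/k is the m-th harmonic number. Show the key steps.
lim = ln(34/24) = ln(17/12)

Euler-Maclaurin gives H_m = ln m + γ + 1/(2m) + O(1/m^2). The γ and O(1/m) terms cancel in the difference:
  H_{34n} − H_{24n} = ln(34n) − ln(24n) + O(1/n) = ln(34/24) + O(1/n).
Hence the limit is ln(34/24) = ln(17/12).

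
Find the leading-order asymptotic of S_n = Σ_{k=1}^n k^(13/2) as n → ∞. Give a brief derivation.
S_n ~ (2/15) · n^(15/2)

Integral comparison: Σ_{k=1}^n k^(13/2) = ∫_0^n x^(13/2) dx + O(n^(13/2)). The integral is n^(1 + 13/2) / (1 + 13/2) = n^((13+2)/2) / ((13+2)/2) = (2/15) · n^(15/2).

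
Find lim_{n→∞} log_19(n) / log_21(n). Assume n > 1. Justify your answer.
lim = ln(21) / ln(19) = log_19(21)

Change of base: log_19(n) = ln n / ln 19 and log_21(n) = ln n / ln 21. The ratio is (ln n / ln 19) · (ln 21 / ln n) = ln 21 / ln 19, a constant independent of n. So the limit is ln 21 / ln 19 = log_19(21).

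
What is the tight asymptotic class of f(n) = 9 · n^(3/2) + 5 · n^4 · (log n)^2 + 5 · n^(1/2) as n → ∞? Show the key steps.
f(n) ∈ Θ(n^4 · (log n)^2)

Compare the terms by growth order. For large n, n^a · (log n)^b dominates n^a' · (log n)^b' iff a > a', or (a = a' and b > b'). Ranking the 3 terms shows the dominant one is 5 · n^4 · (log n)^2. Hence f(n) ∈ Θ(n^4 · (log n)^2).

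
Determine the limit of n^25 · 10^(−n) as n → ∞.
lim = 0

Exponentials with base > 1 dominate every fixed polynomial: for any fixed c, n^c / 10^n → 0 as n → ∞ (e.g. by the ratio test, or by writing 10^n = e^(n ln 10) and noting e^(n ln 10) / n^c → ∞). Hence n^25 · 10^(−n) = n^25 / 10^n → 0.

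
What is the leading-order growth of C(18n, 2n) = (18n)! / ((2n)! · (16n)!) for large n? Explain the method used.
C(18n, 2n) ~ (387420489/16777216)^(2n) · sqrt(9/(16π·2n))

Write N = 2n. Apply Stirling to each factorial:
  (9N)! ~ sqrt(2π·9N) · (9N/e)^(9N),
  N! ~ sqrt(2π N) · (N/e)^N,
  (8N)! ~ sqrt(2π·8N) · (8N/e)^(8N).
The exponential factors combine to (9N)^(9N) / (N^N · (8N)^(8N)) = 9^(9N)/8^(8N) = (9^9/8^8)^N = (387420489/16777216)^N.
The square-root prefactors combine to sqrt(2π·9N) / (sqrt(2π N)·sqrt(2π·8N)) = sqrt(9 / (2π·8·N)) = sqrt(9/(16π·2n)).
Substituting N = 2n: C(18n, 2n) ~ (387420489/16777216)^(2n) · sqrt(9/(16π·2n)).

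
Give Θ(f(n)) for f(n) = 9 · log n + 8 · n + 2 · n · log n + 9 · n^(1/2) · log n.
f(n) ∈ Θ(n · log n)

Compare the terms by growth order. For large n, n^a · (log n)^b dominates n^a' · (log n)^b' iff a > a', or (a = a' and b > b'). Ranking the 4 terms shows the dominant one is 2 · n · log n. Hence f(n) ∈ Θ(n · log n).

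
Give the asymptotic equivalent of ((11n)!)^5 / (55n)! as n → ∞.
((11n)!)^5/(55n)! ~ ((2π·11n)^(4/2) / sqrt(5)) · 5^(−5·11n)  →  0

Write N = 11n. Stirling: N! ~ sqrt(2π N)(N/e)^N and (5N)! ~ sqrt(2π·5N)·(5N/e)^(5N).
  (N!)^5/(5N)! ~ (2π N)^(5/2) (N/e)^(5N) / [sqrt(2π·5N) (5N/e)^(5N)]
     = (2π N)^(5/2) / sqrt(2π·5N) · (N/(5N))^(5N)
     = (2π N)^((5−1)/2) / sqrt(5) · 5^(−5N).
Since 5^5 > 1, the factor 5^(−5N) decays exponentially, so the ratio → 0. Substituting N = 11n gives the stated form.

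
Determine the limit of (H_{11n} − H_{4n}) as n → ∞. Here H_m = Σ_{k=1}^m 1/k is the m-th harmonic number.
lim = ln(11/4)

Euler-Maclaurin gives H_m = ln m + γ + 1/(2m) + O(1/m^2). The γ and O(1/m) terms cancel in the difference:
  H_{11n} − H_{4n} = ln(11n) − ln(4n) + O(1/n) = ln(11/4) + O(1/n).
Hence the limit is ln(11/4).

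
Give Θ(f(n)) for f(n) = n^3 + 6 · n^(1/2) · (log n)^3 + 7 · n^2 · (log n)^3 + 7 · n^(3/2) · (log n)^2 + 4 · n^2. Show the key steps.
f(n) ∈ Θ(n^3)

Compare the terms by growth order. For large n, n^a · (log n)^b dominates n^a' · (log n)^b' iff a > a', or (a = a' and b > b'). Ranking the 5 terms shows the dominant one is n^3. Hence f(n) ∈ Θ(n^3).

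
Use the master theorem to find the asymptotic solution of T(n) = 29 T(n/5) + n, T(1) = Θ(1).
T(n) = Θ(n^(log_5 29))

Master theorem: compare f(n) = n to n^(log_5 29) where log_5 29 ≈ 2.092. Since 1 < log_5 29, we have f(n) = O(n^(log_5 29 − ε)) for some ε > 0 — Case 1. Hence T(n) = Θ(n^(log_5 29)).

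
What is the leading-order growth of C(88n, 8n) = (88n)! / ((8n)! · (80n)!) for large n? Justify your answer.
C(88n, 8n) ~ (285311670611/10000000000)^(8n) · sqrt(11/(20π·8n))

Write N = 8n. Apply Stirling to each factorial:
  (11N)! ~ sqrt(2π·11N) · (11N/e)^(11N),
  N! ~ sqrt(2π N) · (N/e)^N,
  (10N)! ~ sqrt(2π·10N) · (10N/e)^(10N).
The exponential factors combine to (11N)^(11N) / (N^N · (10N)^(10N)) = 11^(11N)/10^(10N) = (11^11/10^10)^N = (285311670611/10000000000)^N.
The square-root prefactors combine to sqrt(2π·11N) / (sqrt(2π N)·sqrt(2π·10N)) = sqrt(11 / (2π·10·N)) = sqrt(11/(20π·8n)).
Substituting N = 8n: C(88n, 8n) ~ (285311670611/10000000000)^(8n) · sqrt(11/(20π·8n)).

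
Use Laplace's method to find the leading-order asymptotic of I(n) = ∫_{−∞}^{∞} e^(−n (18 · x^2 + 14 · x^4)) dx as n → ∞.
I(n) ~ sqrt(π/(18n))

φ(x) = 18 · x^2 + 14 · x^4 has its unique global minimum at x* = 0 (since φ'(x) = 36x + 56x^3 = 0 only at x = 0 for real x with both coefficients positive, and φ → ∞ as |x| → ∞). At x* = 0, φ(0) = 0 and φ''(0) = 36. Laplace's method then gives
  I(n) ~ sqrt(2π / (n · φ''(0))) · e^(−n φ(0)) = sqrt(2π / (36n)) = sqrt(π/(18n)).
The 14 · x^4 term contributes only at subleading order (an O(1/n) relative correction).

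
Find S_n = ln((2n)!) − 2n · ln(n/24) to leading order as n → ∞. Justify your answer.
S_n ~ 2n · (ln 48 − 1) + O(ln n)

Stirling: ln((2n)!) = 2n ln(2n) − 2n + O(ln n).
  S_n = 2n ln(2n) − 2n − 2n ln(n/24) + O(ln n)
      = 2n ln(2n) − 2n ln n + 2n ln 24 − 2n + O(ln n)
      = 2n ln 2 + 2n ln 24 − 2n + O(ln n)
      = 2n (ln 48 − 1) + O(ln n).
Numerically ln(48) − 1 ≈ 2.8712.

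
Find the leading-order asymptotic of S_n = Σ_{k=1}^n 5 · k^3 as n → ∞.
S_n ~ 5 · n^4 / 4

By integral comparison (Euler-Maclaurin), Σ_{k=1}^n 5 · k^3 = 5 · ∫_0^n x^3 dx + O(n^3) = 5 · n^4/4 + O(n^3). (Equivalently, Faulhaber's formula gives the same leading term.)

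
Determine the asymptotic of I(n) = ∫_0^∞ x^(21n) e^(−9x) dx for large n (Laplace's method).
I(n) ~ (sqrt(2π·21n) / 9) · (21n/(9e))^(21n)

Write the integrand as exp(21n ln x − 9x) and set f(x) = 21n ln x − 9x. Then f'(x) = 21n/x − 9 = 0 at x* = 21n/9, and f''(x*) = −21n/x*^2 = −9^2/(21n). Laplace's method (interior maximum) gives
  I(n) ~ e^(f(x*)) · sqrt(2π / |f''(x*)|)
        = exp(21n ln(21n/9) − 21n) · sqrt(2π · 21n / 9^2)
        = (21n/9)^(21n) e^(−21n) · sqrt(2π·21n) / 9
        = (sqrt(2π·21n) / 9) · (21n/(9e))^(21n).
This matches Γ(21n+1)/9^(21n+1) with Stirling applied to Γ.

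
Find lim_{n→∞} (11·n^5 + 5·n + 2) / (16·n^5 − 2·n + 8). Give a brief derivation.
lim = 11/16

For large n the leading n^5 terms dominate both numerator and denominator. Dividing top and bottom by n^5, every other term tends to 0, leaving 11/16.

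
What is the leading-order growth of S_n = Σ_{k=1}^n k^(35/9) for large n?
S_n ~ (9/44) · n^(44/9)

Integral comparison: Σ_{k=1}^n k^(35/9) = ∫_0^n x^(35/9) dx + O(n^(35/9)). The integral is n^(1 + 35/9) / (1 + 35/9) = n^((35+9)/9) / ((35+9)/9) = (9/44) · n^(44/9).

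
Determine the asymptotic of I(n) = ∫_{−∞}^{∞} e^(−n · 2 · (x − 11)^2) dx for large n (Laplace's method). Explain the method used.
I(n) = sqrt(π/(2n))

Here φ(x) = 2 · (x − 11)^2 has its unique minimum at x* = 11 with φ(x*) = 0 and φ''(x*) = 4. Laplace's method gives
  I(n) ~ e^(−n φ(x*)) · sqrt(2π / (n · φ''(x*))) = sqrt(2π / (4n)) = sqrt(π/(2n)).
This is exact: substituting u = (x − 11)·sqrt(2n) gives I(n) = (1/sqrt(2n)) ∫_{−∞}^{∞} e^(−u^2) du = sqrt(π/(2n)).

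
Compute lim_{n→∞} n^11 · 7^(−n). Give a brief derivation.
lim = 0

Exponentials with base > 1 dominate every fixed polynomial: for any fixed c, n^c / 7^n → 0 as n → ∞ (e.g. by the ratio test, or by writing 7^n = e^(n ln 7) and noting e^(n ln 7) / n^c → ∞). Hence n^11 · 7^(−n) = n^11 / 7^n → 0.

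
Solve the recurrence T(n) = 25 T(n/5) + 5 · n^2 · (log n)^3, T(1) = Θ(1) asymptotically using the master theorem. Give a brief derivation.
T(n) = Θ(n^2 · (log n)^4)

Here log_5 25 = 2 and f(n) = 5 · n^2 · (log n)^3 = Θ(n^(log_5 25) · (log n)^3). This is the extended Case 2 of the master theorem (f matches the critical exponent up to log factors), giving T(n) = Θ(n^(log_5 25) · (log n)^(3+1)) = Θ(n^2 · (log n)^4).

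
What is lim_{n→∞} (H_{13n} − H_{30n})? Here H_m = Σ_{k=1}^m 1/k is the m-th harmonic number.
lim = ln(13/30)

Euler-Maclaurin gives H_m = ln m + γ + 1/(2m) + O(1/m^2). The γ and O(1/m) terms cancel in the difference:
  H_{13n} − H_{30n} = ln(13n) − ln(30n) + O(1/n) = ln(13/30) + O(1/n).
Hence the limit is ln(13/30).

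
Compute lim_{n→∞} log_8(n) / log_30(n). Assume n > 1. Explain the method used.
lim = ln(30) / ln(8) = log_8(30)

Change of base: log_8(n) = ln n / ln 8 and log_30(n) = ln n / ln 30. The ratio is (ln n / ln 8) · (ln 30 / ln n) = ln 30 / ln 8, a constant independent of n. So the limit is ln 30 / ln 8 = log_8(30).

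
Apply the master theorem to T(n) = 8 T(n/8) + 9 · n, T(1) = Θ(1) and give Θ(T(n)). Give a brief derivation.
T(n) = Θ(n log n)

log_8 8 = 1, and f(n) = 9 · n = Θ(n^(log_8 8)). This is Case 2 of the master theorem: T(n) = Θ(f(n) · log n) = Θ(n log n).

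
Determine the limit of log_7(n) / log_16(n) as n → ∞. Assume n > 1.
lim = ln(16) / ln(7) = log_7(16)

Change of base: log_7(n) = ln n / ln 7 and log_16(n) = ln n / ln 16. The ratio is (ln n / ln 7) · (ln 16 / ln n) = ln 16 / ln 7, a constant independent of n. So the limit is ln 16 / ln 7 = log_7(16).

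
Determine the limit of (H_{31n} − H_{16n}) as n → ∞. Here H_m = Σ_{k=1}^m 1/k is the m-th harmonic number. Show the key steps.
lim = ln(31/16)

Euler-Maclaurin gives H_m = ln m + γ + 1/(2m) + O(1/m^2). The γ and O(1/m) terms cancel in the difference:
  H_{31n} − H_{16n} = ln(31n) − ln(16n) + O(1/n) = ln(31/16) + O(1/n).
Hence the limit is ln(31/16).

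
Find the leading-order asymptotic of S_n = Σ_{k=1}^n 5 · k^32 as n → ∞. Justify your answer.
S_n ~ 5 · n^33 / 33

By integral comparison (Euler-Maclaurin), Σ_{k=1}^n 5 · k^32 = 5 · ∫_0^n x^32 dx + O(n^32) = 5 · n^33/33 + O(n^32). (Equivalently, Faulhaber's formula gives the same leading term.)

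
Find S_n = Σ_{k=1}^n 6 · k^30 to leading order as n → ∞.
S_n ~ 6 · n^31 / 31

By integral comparison (Euler-Maclaurin), Σ_{k=1}^n 6 · k^30 = 6 · ∫_0^n x^30 dx + O(n^30) = 6 · n^31/31 + O(n^30). (Equivalently, Faulhaber's formula gives the same leading term.)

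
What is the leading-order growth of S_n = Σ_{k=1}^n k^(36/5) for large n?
S_n ~ (5/41) · n^(41/5)

Integral comparison: Σ_{k=1}^n k^(36/5) = ∫_0^n x^(36/5) dx + O(n^(36/5)). The integral is n^(1 + 36/5) / (1 + 36/5) = n^((36+5)/5) / ((36+5)/5) = (5/41) · n^(41/5).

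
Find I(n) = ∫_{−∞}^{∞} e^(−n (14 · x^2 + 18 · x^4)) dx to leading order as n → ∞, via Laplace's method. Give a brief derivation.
I(n) ~ sqrt(π/(14n))

φ(x) = 14 · x^2 + 18 · x^4 has its unique global minimum at x* = 0 (since φ'(x) = 28x + 72x^3 = 0 only at x = 0 for real x with both coefficients positive, and φ → ∞ as |x| → ∞). At x* = 0, φ(0) = 0 and φ''(0) = 28. Laplace's method then gives
  I(n) ~ sqrt(2π / (n · φ''(0))) · e^(−n φ(0)) = sqrt(2π / (28n)) = sqrt(π/(14n)).
The 18 · x^4 term contributes only at subleading order (an O(1/n) relative correction).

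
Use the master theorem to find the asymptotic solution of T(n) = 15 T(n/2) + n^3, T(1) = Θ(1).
T(n) = Θ(n^(log_2 15))

Master theorem: compare f(n) = n^3 to n^(log_2 15) where log_2 15 ≈ 3.907. Since 3 < log_2 15, we have f(n) = O(n^(log_2 15 − ε)) for some ε > 0 — Case 1. Hence T(n) = Θ(n^(log_2 15)).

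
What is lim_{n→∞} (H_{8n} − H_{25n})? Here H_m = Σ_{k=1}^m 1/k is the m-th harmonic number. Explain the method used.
lim = ln(8/25)

Euler-Maclaurin gives H_m = ln m + γ + 1/(2m) + O(1/m^2). The γ and O(1/m) terms cancel in the difference:
  H_{8n} − H_{25n} = ln(8n) − ln(25n) + O(1/n) = ln(8/25) + O(1/n).
Hence the limit is ln(8/25).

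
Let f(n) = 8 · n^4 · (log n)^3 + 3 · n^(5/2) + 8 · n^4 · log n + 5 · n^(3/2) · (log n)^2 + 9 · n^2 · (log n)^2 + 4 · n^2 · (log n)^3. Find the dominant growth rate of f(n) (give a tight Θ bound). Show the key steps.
f(n) ∈ Θ(n^4 · (log n)^3)

Compare the terms by growth order. For large n, n^a · (log n)^b dominates n^a' · (log n)^b' iff a > a', or (a = a' and b > b'). Ranking the 6 terms shows the dominant one is 8 · n^4 · (log n)^3. Hence f(n) ∈ Θ(n^4 · (log n)^3).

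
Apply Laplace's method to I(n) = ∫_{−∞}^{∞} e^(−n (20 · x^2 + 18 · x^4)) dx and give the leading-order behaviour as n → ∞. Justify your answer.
I(n) ~ sqrt(π/(20n))

φ(x) = 20 · x^2 + 18 · x^4 has its unique global minimum at x* = 0 (since φ'(x) = 40x + 72x^3 = 0 only at x = 0 for real x with both coefficients positive, and φ → ∞ as |x| → ∞). At x* = 0, φ(0) = 0 and φ''(0) = 40. Laplace's method then gives
  I(n) ~ sqrt(2π / (n · φ''(0))) · e^(−n φ(0)) = sqrt(2π / (40n)) = sqrt(π/(20n)).
The 18 · x^4 term contributes only at subleading order (an O(1/n) relative correction).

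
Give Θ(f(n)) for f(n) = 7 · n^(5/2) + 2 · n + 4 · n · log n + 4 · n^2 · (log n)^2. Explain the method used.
f(n) ∈ Θ(n^(5/2))

Compare the terms by growth order. For large n, n^a · (log n)^b dominates n^a' · (log n)^b' iff a > a', or (a = a' and b > b'). Ranking the 4 terms shows the dominant one is 7 · n^(5/2). Hence f(n) ∈ Θ(n^(5/2)).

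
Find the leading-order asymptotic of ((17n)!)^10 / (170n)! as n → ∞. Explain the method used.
((17n)!)^10/(170n)! ~ ((2π·17n)^(9/2) / sqrt(10)) · 10^(−10·17n)  →  0

Write N = 17n. Stirling: N! ~ sqrt(2π N)(N/e)^N and (10N)! ~ sqrt(2π·10N)·(10N/e)^(10N).
  (N!)^10/(10N)! ~ (2π N)^(10/2) (N/e)^(10N) / [sqrt(2π·10N) (10N/e)^(10N)]
     = (2π N)^(10/2) / sqrt(2π·10N) · (N/(10N))^(10N)
     = (2π N)^((10−1)/2) / sqrt(10) · 10^(−10N).
Since 10^10 > 1, the factor 10^(−10N) decays exponentially, so the ratio → 0. Substituting N = 17n gives the stated form.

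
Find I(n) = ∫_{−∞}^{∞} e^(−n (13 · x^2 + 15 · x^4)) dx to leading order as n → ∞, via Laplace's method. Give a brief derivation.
I(n) ~ sqrt(π/(13n))

φ(x) = 13 · x^2 + 15 · x^4 has its unique global minimum at x* = 0 (since φ'(x) = 26x + 60x^3 = 0 only at x = 0 for real x with both coefficients positive, and φ → ∞ as |x| → ∞). At x* = 0, φ(0) = 0 and φ''(0) = 26. Laplace's method then gives
  I(n) ~ sqrt(2π / (n · φ''(0))) · e^(−n φ(0)) = sqrt(2π / (26n)) = sqrt(π/(13n)).
The 15 · x^4 term contributes only at subleading order (an O(1/n) relative correction).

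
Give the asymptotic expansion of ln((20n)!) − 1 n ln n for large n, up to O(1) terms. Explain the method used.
ln((20n)!) − 1 n ln n = 19 n ln n + 20(ln 20 − 1) n + (1/2) ln(2π·20n) + O(1/n)

Stirling: ln((20n)!) = 20n ln(20n) − 20n + (1/2) ln(2π·20n) + O(1/n).
Expand 20n ln(20n) = 20n (ln n + ln 20) = 20n ln n + 20n ln 20.
Subtract 1n ln n: leading term is (20 − 1) n ln n = 19 n ln n. The next term is 20n ln 20 − 20n = 20(ln 20 − 1) n. Then the (1/2) ln(2π·20n) correction.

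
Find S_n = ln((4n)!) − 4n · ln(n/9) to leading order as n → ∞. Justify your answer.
S_n ~ 4n · (ln 36 − 1) + O(ln n)

Stirling: ln((4n)!) = 4n ln(4n) − 4n + O(ln n).
  S_n = 4n ln(4n) − 4n − 4n ln(n/9) + O(ln n)
      = 4n ln(4n) − 4n ln n + 4n ln 9 − 4n + O(ln n)
      = 4n ln 4 + 4n ln 9 − 4n + O(ln n)
      = 4n (ln 36 − 1) + O(ln n).
Numerically ln(36) − 1 ≈ 2.5835.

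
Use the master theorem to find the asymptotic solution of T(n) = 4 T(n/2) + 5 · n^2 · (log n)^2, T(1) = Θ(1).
T(n) = Θ(n^2 · (log n)^3)

Here log_2 4 = 2 and f(n) = 5 · n^2 · (log n)^2 = Θ(n^(log_2 4) · (log n)^2). This is the extended Case 2 of the master theorem (f matches the critical exponent up to log factors), giving T(n) = Θ(n^(log_2 4) · (log n)^(2+1)) = Θ(n^2 · (log n)^3).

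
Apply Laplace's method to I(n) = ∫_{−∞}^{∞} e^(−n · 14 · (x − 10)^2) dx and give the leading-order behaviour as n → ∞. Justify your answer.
I(n) = sqrt(π/(14n))

Here φ(x) = 14 · (x − 10)^2 has its unique minimum at x* = 10 with φ(x*) = 0 and φ''(x*) = 28. Laplace's method gives
  I(n) ~ e^(−n φ(x*)) · sqrt(2π / (n · φ''(x*))) = sqrt(2π / (28n)) = sqrt(π/(14n)).
This is exact: substituting u = (x − 10)·sqrt(14n) gives I(n) = (1/sqrt(14n)) ∫_{−∞}^{∞} e^(−u^2) du = sqrt(π/(14n)).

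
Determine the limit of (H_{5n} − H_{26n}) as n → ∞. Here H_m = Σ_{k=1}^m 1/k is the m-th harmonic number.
lim = ln(5/26)

Euler-Maclaurin gives H_m = ln m + γ + 1/(2m) + O(1/m^2). The γ and O(1/m) terms cancel in the difference:
  H_{5n} − H_{26n} = ln(5n) − ln(26n) + O(1/n) = ln(5/26) + O(1/n).
Hence the limit is ln(5/26).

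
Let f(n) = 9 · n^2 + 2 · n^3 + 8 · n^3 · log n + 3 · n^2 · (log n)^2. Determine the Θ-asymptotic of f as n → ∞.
f(n) ∈ Θ(n^3 · log n)

Compare the terms by growth order. For large n, n^a · (log n)^b dominates n^a' · (log n)^b' iff a > a', or (a = a' and b > b'). Ranking the 4 terms shows the dominant one is 8 · n^3 · log n. Hence f(n) ∈ Θ(n^3 · log n).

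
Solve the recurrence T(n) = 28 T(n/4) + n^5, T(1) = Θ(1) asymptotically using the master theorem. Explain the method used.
T(n) = Θ(n^5)

log_4 28 ≈ 2.404. f(n) = n^5 dominates n^(log_4 28) since 5 > 2.404, and the regularity condition a·f(n/b) = 28·(n/4)^5 = (28/1024)·n^5 ≤ c·f(n) holds with c = 28/1024 ≈ 0.0273 < 1. So this is Case 3: T(n) = Θ(f(n)) = Θ(n^5).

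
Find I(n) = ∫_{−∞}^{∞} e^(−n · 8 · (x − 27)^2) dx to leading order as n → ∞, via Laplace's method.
I(n) = sqrt(π/(8n))

Here φ(x) = 8 · (x − 27)^2 has its unique minimum at x* = 27 with φ(x*) = 0 and φ''(x*) = 16. Laplace's method gives
  I(n) ~ e^(−n φ(x*)) · sqrt(2π / (n · φ''(x*))) = sqrt(2π / (16n)) = sqrt(π/(8n)).
This is exact: substituting u = (x − 27)·sqrt(8n) gives I(n) = (1/sqrt(8n)) ∫_{−∞}^{∞} e^(−u^2) du = sqrt(π/(8n)).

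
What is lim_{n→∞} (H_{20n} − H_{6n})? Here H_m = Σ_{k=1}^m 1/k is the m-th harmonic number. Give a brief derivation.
lim = ln(20/6) = ln(10/3)

Euler-Maclaurin gives H_m = ln m + γ + 1/(2m) + O(1/m^2). The γ and O(1/m) terms cancel in the difference:
  H_{20n} − H_{6n} = ln(20n) − ln(6n) + O(1/n) = ln(20/6) + O(1/n).
Hence the limit is ln(20/6) = ln(10/3).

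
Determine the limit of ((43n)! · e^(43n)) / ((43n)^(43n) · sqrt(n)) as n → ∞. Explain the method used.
lim = sqrt(2π·43)

Stirling: (43n)! ~ sqrt(2π·43n) · (43n/e)^(43n). Hence
  (43n)! · e^(43n) / (43n)^(43n) ~ sqrt(2π·43n).
Dividing by sqrt(n): sqrt(2π·43n) / sqrt(n) = sqrt(2π·43) · n^((1−1)/2), so the limit is sqrt(2π·43).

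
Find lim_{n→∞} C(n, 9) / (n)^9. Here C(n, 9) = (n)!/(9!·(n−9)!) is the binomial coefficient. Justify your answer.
lim = 1/9! = 1/362880

With N = n → ∞: C(N, 9) / N^9 = [N(N−1)…(N−8)] / (9! · N^9) = (1/9!) · 1 · (1 − 1/n) · … · (1 − 8/n). Each factor → 1 as N → ∞, so the limit is 1/9! = 1/362880.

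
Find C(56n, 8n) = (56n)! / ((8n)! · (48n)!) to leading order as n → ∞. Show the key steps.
C(56n, 8n) ~ (823543/46656)^(8n) · sqrt(7/(12π·8n))

Write N = 8n. Apply Stirling to each factorial:
  (7N)! ~ sqrt(2π·7N) · (7N/e)^(7N),
  N! ~ sqrt(2π N) · (N/e)^N,
  (6N)! ~ sqrt(2π·6N) · (6N/e)^(6N).
The exponential factors combine to (7N)^(7N) / (N^N · (6N)^(6N)) = 7^(7N)/6^(6N) = (7^7/6^6)^N = (823543/46656)^N.
The square-root prefactors combine to sqrt(2π·7N) / (sqrt(2π N)·sqrt(2π·6N)) = sqrt(7 / (2π·6·N)) = sqrt(7/(12π·8n)).
Substituting N = 8n: C(56n, 8n) ~ (823543/46656)^(8n) · sqrt(7/(12π·8n)).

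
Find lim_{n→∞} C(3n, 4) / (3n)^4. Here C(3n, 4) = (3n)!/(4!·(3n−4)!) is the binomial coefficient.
lim = 1/4! = 1/24

With N = 3n → ∞: C(N, 4) / N^4 = [N(N−1)…(N−3)] / (4! · N^4) = (1/4!) · 1 · (1 − 1/(3n)) · (1 − 2/(3n)) · (1 − 3/(3n)). Each factor → 1 as N → ∞, so the limit is 1/4! = 1/24.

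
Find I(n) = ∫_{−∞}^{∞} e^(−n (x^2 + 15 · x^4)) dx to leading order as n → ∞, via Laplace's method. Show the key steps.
I(n) ~ sqrt(π/n)

φ(x) = x^2 + 15 · x^4 has its unique global minimum at x* = 0 (since φ'(x) = 2x + 60x^3 = 0 only at x = 0 for real x with both coefficients positive, and φ → ∞ as |x| → ∞). At x* = 0, φ(0) = 0 and φ''(0) = 2. Laplace's method then gives
  I(n) ~ sqrt(2π / (n · φ''(0))) · e^(−n φ(0)) = sqrt(2π / (2n)) = sqrt(π/n).
The 15 · x^4 term contributes only at subleading order (an O(1/n) relative correction).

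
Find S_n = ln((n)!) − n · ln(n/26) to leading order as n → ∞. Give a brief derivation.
S_n ~ n · (ln 26 − 1) + O(ln n)

Stirling: ln((n)!) = n ln(n) − n + O(ln n).
  S_n = n ln(n) − n − n ln(n/26) + O(ln n)
      = n ln(n) − n ln n + n ln 26 − n + O(ln n)
      = n ln 26 − n + O(ln n)
      = n (ln 26 − 1) + O(ln n).
Numerically ln(26) − 1 ≈ 2.2581.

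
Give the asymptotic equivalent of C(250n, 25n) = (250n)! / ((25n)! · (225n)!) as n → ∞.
C(250n, 25n) ~ (10000000000/387420489)^(25n) · sqrt(5/(9π·25n))

Write N = 25n. Apply Stirling to each factorial:
  (10N)! ~ sqrt(2π·10N) · (10N/e)^(10N),
  N! ~ sqrt(2π N) · (N/e)^N,
  (9N)! ~ sqrt(2π·9N) · (9N/e)^(9N).
The exponential factors combine to (10N)^(10N) / (N^N · (9N)^(9N)) = 10^(10N)/9^(9N) = (10^10/9^9)^N = (10000000000/387420489)^N.
The square-root prefactors combine to sqrt(2π·10N) / (sqrt(2π N)·sqrt(2π·9N)) = sqrt(10 / (2π·9·N)) = sqrt(5/(9π·25n)).
Substituting N = 25n: C(250n, 25n) ~ (10000000000/387420489)^(25n) · sqrt(5/(9π·25n)).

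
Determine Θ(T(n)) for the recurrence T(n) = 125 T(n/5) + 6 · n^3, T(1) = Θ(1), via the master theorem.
T(n) = Θ(n^3 log n)

log_5 125 = 3, and f(n) = 6 · n^3 = Θ(n^(log_5 125)). This is Case 2 of the master theorem: T(n) = Θ(f(n) · log n) = Θ(n^3 log n).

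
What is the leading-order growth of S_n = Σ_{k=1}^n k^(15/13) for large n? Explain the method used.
S_n ~ (13/28) · n^(28/13)

Integral comparison: Σ_{k=1}^n k^(15/13) = ∫_0^n x^(15/13) dx + O(n^(15/13)). The integral is n^(1 + 15/13) / (1 + 15/13) = n^((15+13)/13) / ((15+13)/13) = (13/28) · n^(28/13).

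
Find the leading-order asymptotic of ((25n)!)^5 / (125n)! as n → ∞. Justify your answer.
((25n)!)^5/(125n)! ~ ((2π·25n)^(4/2) / sqrt(5)) · 5^(−5·25n)  →  0

Write N = 25n. Stirling: N! ~ sqrt(2π N)(N/e)^N and (5N)! ~ sqrt(2π·5N)·(5N/e)^(5N).
  (N!)^5/(5N)! ~ (2π N)^(5/2) (N/e)^(5N) / [sqrt(2π·5N) (5N/e)^(5N)]
     = (2π N)^(5/2) / sqrt(2π·5N) · (N/(5N))^(5N)
     = (2π N)^((5−1)/2) / sqrt(5) · 5^(−5N).
Since 5^5 > 1, the factor 5^(−5N) decays exponentially, so the ratio → 0. Substituting N = 25n gives the stated form.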